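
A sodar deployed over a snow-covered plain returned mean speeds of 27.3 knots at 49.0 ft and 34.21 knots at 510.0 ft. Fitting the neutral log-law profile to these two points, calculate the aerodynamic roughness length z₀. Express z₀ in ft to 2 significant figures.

Log law: V(z) ∝ ln(z/z₀). With r = V₁/V₂ = 27.3/34.21 = 0.79801,
r · ln(z₂/z₀) = ln(z₁/z₀) ⇒ ln z₀ = (ln z₁ − r·ln z₂)/(1 − r)
ln z₀ = (3.89182 − 0.79801×6.23441) / 0.20199 = -5.3633
z₀ = exp(-5.3633) = 0.004686 ft

z₀ ≈ 0.0047 ft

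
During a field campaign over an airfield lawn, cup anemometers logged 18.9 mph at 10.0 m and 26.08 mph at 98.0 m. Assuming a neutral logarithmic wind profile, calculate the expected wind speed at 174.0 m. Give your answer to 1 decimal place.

27.9 mph

Log law: V ∝ ln(z/z₀). From the pair, with r = V₁/V₂ = 0.72469,
ln z₀ = (ln z₁ − r·ln z₂)/(1 − r) = (2.3026 − 0.72469×4.5850)/0.27531 = -3.7054 → z₀ = 0.02459 m
V₃ = V₁ · ln(z₃/z₀)/ln(z₁/z₀) = 18.9 × 8.8644/6.0079 = 27.8860 mph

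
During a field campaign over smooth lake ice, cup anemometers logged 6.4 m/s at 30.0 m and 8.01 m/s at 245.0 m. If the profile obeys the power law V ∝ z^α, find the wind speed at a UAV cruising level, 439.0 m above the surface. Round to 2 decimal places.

8.53 m/s

First find α: α = ln(V₂/V₁)/ln(z₂/z₁) = ln(8.01/6.4)/ln(245.0/30.0) = 0.22439/2.10006 = 0.1069
Extrapolate from 245.0 m to 439.0 m: V₃ = 8.01 × (439.0/245.0)^0.1069 = 8.01 × 1.0643 = 8.5251 m/s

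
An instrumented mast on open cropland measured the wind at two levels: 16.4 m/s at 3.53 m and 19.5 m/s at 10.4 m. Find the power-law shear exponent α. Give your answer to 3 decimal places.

Power law: V₂/V₁ = (z₂/z₁)^α ⇒ α = ln(V₂/V₁) / ln(z₂/z₁)
α = ln(19.5/16.4) / ln(10.4/3.53) = ln(1.1890) / ln(2.9462)
  = 0.17313 / 1.08051 = 0.16023

α ≈ 0.160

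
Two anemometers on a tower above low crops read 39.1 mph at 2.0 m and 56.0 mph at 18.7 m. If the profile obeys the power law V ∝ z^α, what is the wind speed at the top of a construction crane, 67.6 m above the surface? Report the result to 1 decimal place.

First find α: α = ln(V₂/V₁)/ln(z₂/z₁) = ln(56.0/39.1)/ln(18.7/2.0) = 0.35923/2.23538 = 0.1607
Extrapolate from 18.7 m to 67.6 m: V₃ = 56.0 × (67.6/18.7)^0.1607 = 56.0 × 1.2294 = 68.8457 mph

68.8 mph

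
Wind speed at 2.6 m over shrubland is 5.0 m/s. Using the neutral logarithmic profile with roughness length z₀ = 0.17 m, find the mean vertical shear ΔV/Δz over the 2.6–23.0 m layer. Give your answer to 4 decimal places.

0.1959 m/s/m

Log law: V₂ = V₁ · ln(z₂/z₀)/ln(z₁/z₀) = 5.0 × 4.9075/2.7275 = 8.9963 m/s
ΔV/Δz = (8.9963 − 5.0)/(23.0 − 2.6) = 3.9963/20.4000 = 0.19590 m/s/m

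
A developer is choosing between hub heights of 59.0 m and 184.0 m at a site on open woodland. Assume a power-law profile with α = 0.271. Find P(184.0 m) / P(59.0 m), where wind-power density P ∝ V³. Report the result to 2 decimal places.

Speed ratio: V_B/V_A = (z_B/z_A)^α = (184.0/59.0)^0.271 = (3.1186)^0.271 = 1.36102
Power-density ratio: P_B/P_A = (V_B/V_A)³ = (1.36102)³ = 2.52112

2.52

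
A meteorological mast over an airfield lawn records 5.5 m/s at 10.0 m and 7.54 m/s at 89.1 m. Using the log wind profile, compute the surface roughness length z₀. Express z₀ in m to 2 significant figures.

Log law: V(z) ∝ ln(z/z₀). With r = V₁/V₂ = 5.5/7.54 = 0.72944,
r · ln(z₂/z₀) = ln(z₁/z₀) ⇒ ln z₀ = (ln z₁ − r·ln z₂)/(1 − r)
ln z₀ = (2.30259 − 0.72944×4.48976) / 0.27056 = -3.5942
z₀ = exp(-3.5942) = 0.02748 m

z₀ ≈ 0.027 m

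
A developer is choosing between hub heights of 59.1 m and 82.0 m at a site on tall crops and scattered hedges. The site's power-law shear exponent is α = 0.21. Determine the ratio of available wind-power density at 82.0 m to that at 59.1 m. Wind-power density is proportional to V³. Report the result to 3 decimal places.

Speed ratio: V_B/V_A = (z_B/z_A)^α = (82.0/59.1)^0.21 = (1.3875)^0.21 = 1.07119
Power-density ratio: P_B/P_A = (V_B/V_A)³ = (1.07119)³ = 1.22914

1.229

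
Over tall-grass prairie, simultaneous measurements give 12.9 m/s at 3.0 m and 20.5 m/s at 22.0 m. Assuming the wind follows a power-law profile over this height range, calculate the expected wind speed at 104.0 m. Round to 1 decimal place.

First find α: α = ln(V₂/V₁)/ln(z₂/z₁) = ln(20.5/12.9)/ln(22.0/3.0) = 0.46320/1.99243 = 0.2325
Extrapolate from 22.0 m to 104.0 m: V₃ = 20.5 × (104.0/22.0)^0.2325 = 20.5 × 1.4349 = 29.4162 m/s

29.4 m/s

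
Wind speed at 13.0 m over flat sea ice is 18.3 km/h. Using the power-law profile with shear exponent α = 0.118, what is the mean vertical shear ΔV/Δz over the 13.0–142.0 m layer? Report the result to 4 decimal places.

Power law: V₂ = V₁ · (z₂/z₁)^α = 18.3 × (10.9231)^0.118 = 24.2647 km/h
ΔV/Δz = (24.2647 − 18.3)/(142.0 − 13.0) = 5.9647/129.0000 = 0.04624 km/h/m

0.0462 km/h/m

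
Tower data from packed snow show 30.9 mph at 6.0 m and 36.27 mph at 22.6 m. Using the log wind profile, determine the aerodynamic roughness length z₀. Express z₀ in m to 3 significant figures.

Log law: V(z) ∝ ln(z/z₀). With r = V₁/V₂ = 30.9/36.27 = 0.85194,
r · ln(z₂/z₀) = ln(z₁/z₀) ⇒ ln z₀ = (ln z₁ − r·ln z₂)/(1 − r)
ln z₀ = (1.79176 − 0.85194×3.11795) / 0.14806 = -5.8394
z₀ = exp(-5.8394) = 0.002911 m

z₀ ≈ 0.00291 m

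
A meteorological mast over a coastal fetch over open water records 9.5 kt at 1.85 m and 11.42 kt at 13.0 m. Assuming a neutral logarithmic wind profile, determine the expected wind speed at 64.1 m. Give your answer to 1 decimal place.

13.0 kt

Log law: V ∝ ln(z/z₀). From the pair, with r = V₁/V₂ = 0.83187,
ln z₀ = (ln z₁ − r·ln z₂)/(1 − r) = (0.6152 − 0.83187×2.5649)/0.16813 = -9.0321 → z₀ = 0.0001195 m
V₃ = V₁ · ln(z₃/z₀)/ln(z₁/z₀) = 9.5 × 13.1925/9.6473 = 12.9911 kt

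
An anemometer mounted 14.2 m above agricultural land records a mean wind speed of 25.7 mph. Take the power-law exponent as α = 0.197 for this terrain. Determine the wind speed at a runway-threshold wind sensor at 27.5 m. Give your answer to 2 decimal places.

29.27 mph

Power-law profile: V₂ = V₁ · (z₂/z₁)^α
V₂ = 25.7 × (27.5/14.2)^0.197 = 25.7 × (1.9366)^0.197
    = 25.7 × 1.1391 = 29.2739 mph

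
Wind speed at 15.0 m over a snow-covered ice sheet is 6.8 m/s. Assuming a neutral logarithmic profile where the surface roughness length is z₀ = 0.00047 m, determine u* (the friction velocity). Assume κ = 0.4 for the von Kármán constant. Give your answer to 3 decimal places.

u* ≈ 0.262 m/s

Log law: V(z) = (u*/κ) · ln(z/z₀) ⇒ u* = κ · V / ln(z/z₀)
u* = 0.4 × 6.8 / ln(15.0/0.00047) = 0.4 × 6.8 / 10.3708
   = 2.7200 / 10.3708 = 0.2623 m/s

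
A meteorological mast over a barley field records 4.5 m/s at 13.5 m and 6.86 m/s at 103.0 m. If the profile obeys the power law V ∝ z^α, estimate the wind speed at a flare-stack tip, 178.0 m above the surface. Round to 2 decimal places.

First find α: α = ln(V₂/V₁)/ln(z₂/z₁) = ln(6.86/4.5)/ln(103.0/13.5) = 0.42163/2.03204 = 0.2075
Extrapolate from 103.0 m to 178.0 m: V₃ = 6.86 × (178.0/103.0)^0.2075 = 6.86 × 1.1202 = 7.6846 m/s

7.68 m/s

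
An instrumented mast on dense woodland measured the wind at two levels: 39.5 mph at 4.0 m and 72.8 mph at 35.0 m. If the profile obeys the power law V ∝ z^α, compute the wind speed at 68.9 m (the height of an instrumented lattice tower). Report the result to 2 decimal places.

88.11 mph

First find α: α = ln(V₂/V₁)/ln(z₂/z₁) = ln(72.8/39.5)/ln(35.0/4.0) = 0.61142/2.16905 = 0.2819
Extrapolate from 35.0 m to 68.9 m: V₃ = 72.8 × (68.9/35.0)^0.2819 = 72.8 × 1.2104 = 88.1144 mph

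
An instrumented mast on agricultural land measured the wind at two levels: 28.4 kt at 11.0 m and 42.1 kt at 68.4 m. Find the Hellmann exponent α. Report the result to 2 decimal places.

α ≈ 0.22

Power law: V₂/V₁ = (z₂/z₁)^α ⇒ α = ln(V₂/V₁) / ln(z₂/z₁)
α = ln(42.1/28.4) / ln(68.4/11.0) = ln(1.4824) / ln(6.2182)
  = 0.39366 / 1.82748 = 0.21541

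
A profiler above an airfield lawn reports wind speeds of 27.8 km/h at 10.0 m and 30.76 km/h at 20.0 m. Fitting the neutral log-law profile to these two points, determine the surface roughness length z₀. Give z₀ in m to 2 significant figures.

Log law: V(z) ∝ ln(z/z₀). With r = V₁/V₂ = 27.8/30.76 = 0.90377,
r · ln(z₂/z₀) = ln(z₁/z₀) ⇒ ln z₀ = (ln z₁ − r·ln z₂)/(1 − r)
ln z₀ = (2.30259 − 0.90377×2.99573) / 0.09623 = -4.2074
z₀ = exp(-4.2074) = 0.01489 m

z₀ ≈ 0.015 m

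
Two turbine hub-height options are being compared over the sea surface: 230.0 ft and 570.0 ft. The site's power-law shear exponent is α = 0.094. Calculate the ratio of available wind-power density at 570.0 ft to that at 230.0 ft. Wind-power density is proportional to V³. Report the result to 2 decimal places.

Speed ratio: V_B/V_A = (z_B/z_A)^α = (570.0/230.0)^0.094 = (2.4783)^0.094 = 1.08906
Power-density ratio: P_B/P_A = (V_B/V_A)³ = (1.08906)³ = 1.29166

1.29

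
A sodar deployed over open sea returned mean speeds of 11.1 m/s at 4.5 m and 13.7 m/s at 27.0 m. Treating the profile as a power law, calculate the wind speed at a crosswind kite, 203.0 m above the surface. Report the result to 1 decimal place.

17.4 m/s

First find α: α = ln(V₂/V₁)/ln(z₂/z₁) = ln(13.7/11.1)/ln(27.0/4.5) = 0.21045/1.79176 = 0.1175
Extrapolate from 27.0 m to 203.0 m: V₃ = 13.7 × (203.0/27.0)^0.1175 = 13.7 × 1.2674 = 17.3631 m/s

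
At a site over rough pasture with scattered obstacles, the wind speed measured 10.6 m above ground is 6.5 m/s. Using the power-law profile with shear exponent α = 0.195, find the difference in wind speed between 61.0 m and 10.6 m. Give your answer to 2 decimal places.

2.64 m/s

Power law: V₂ = V₁ · (z₂/z₁)^α = 6.5 × (5.7547)^0.195 = 9.1436 m/s
ΔV = 9.1436 − 6.5 = 2.6436 m/s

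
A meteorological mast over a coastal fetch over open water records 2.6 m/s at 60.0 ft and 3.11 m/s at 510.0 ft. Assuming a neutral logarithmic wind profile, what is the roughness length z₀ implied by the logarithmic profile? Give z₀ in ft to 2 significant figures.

z₀ ≈ 0.0011 ft

Log law: V(z) ∝ ln(z/z₀). With r = V₁/V₂ = 2.6/3.11 = 0.83601,
r · ln(z₂/z₀) = ln(z₁/z₀) ⇒ ln z₀ = (ln z₁ − r·ln z₂)/(1 − r)
ln z₀ = (4.09434 − 0.83601×6.23441) / 0.16399 = -6.8158
z₀ = exp(-6.8158) = 0.001096 ft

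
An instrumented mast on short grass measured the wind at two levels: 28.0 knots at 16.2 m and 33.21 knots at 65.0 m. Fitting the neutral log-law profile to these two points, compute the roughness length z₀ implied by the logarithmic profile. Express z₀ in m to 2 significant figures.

Log law: V(z) ∝ ln(z/z₀). With r = V₁/V₂ = 28.0/33.21 = 0.84312,
r · ln(z₂/z₀) = ln(z₁/z₀) ⇒ ln z₀ = (ln z₁ − r·ln z₂)/(1 − r)
ln z₀ = (2.78501 − 0.84312×4.17439) / 0.15688 = -4.6819
z₀ = exp(-4.6819) = 0.009262 m

z₀ ≈ 0.0093 m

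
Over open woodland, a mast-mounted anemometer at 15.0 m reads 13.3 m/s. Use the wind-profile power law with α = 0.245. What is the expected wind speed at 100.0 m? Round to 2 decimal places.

Power-law profile: V₂ = V₁ · (z₂/z₁)^α
V₂ = 13.3 × (100.0/15.0)^0.245 = 13.3 × (6.6667)^0.245
    = 13.3 × 1.5917 = 21.1694 m/s

21.17 m/s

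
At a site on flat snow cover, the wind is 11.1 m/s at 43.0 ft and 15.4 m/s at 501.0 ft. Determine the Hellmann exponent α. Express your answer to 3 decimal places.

α ≈ 0.133

Power law: V₂/V₁ = (z₂/z₁)^α ⇒ α = ln(V₂/V₁) / ln(z₂/z₁)
α = ln(15.4/11.1) / ln(501.0/43.0) = ln(1.3874) / ln(11.6512)
  = 0.32742 / 2.45541 = 0.13335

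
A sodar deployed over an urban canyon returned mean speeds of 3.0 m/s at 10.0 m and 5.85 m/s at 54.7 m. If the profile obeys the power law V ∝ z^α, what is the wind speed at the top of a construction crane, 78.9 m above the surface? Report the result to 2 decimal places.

First find α: α = ln(V₂/V₁)/ln(z₂/z₁) = ln(5.85/3.0)/ln(54.7/10.0) = 0.66783/1.69928 = 0.3930
Extrapolate from 54.7 m to 78.9 m: V₃ = 5.85 × (78.9/54.7)^0.3930 = 5.85 × 1.1548 = 6.7558 m/s

6.76 m/s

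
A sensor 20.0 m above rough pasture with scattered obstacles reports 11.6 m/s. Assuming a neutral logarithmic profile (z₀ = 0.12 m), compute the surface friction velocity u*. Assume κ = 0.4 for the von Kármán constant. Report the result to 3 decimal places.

Log law: V(z) = (u*/κ) · ln(z/z₀) ⇒ u* = κ · V / ln(z/z₀)
u* = 0.4 × 11.6 / ln(20.0/0.12) = 0.4 × 11.6 / 5.1160
   = 4.6400 / 5.1160 = 0.9070 m/s

u* ≈ 0.907 m/s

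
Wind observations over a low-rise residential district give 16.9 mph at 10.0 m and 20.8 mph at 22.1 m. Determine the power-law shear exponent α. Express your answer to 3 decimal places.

Power law: V₂/V₁ = (z₂/z₁)^α ⇒ α = ln(V₂/V₁) / ln(z₂/z₁)
α = ln(20.8/16.9) / ln(22.1/10.0) = ln(1.2308) / ln(2.2100)
  = 0.20764 / 0.79299 = 0.26184

α ≈ 0.262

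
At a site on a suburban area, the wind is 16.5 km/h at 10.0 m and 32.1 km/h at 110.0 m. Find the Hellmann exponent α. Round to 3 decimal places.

Power law: V₂/V₁ = (z₂/z₁)^α ⇒ α = ln(V₂/V₁) / ln(z₂/z₁)
α = ln(32.1/16.5) / ln(110.0/10.0) = ln(1.9455) / ln(11.0000)
  = 0.66550 / 2.39790 = 0.27753

α ≈ 0.278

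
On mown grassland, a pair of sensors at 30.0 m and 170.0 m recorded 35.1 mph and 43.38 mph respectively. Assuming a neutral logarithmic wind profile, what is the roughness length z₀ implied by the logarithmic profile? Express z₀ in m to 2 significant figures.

Log law: V(z) ∝ ln(z/z₀). With r = V₁/V₂ = 35.1/43.38 = 0.80913,
r · ln(z₂/z₀) = ln(z₁/z₀) ⇒ ln z₀ = (ln z₁ − r·ln z₂)/(1 − r)
ln z₀ = (3.40120 − 0.80913×5.13580) / 0.19087 = -3.9520
z₀ = exp(-3.9520) = 0.01922 m

z₀ ≈ 0.019 m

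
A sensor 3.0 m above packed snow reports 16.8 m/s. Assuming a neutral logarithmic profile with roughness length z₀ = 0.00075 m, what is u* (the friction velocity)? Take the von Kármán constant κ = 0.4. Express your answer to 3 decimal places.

Log law: V(z) = (u*/κ) · ln(z/z₀) ⇒ u* = κ · V / ln(z/z₀)
u* = 0.4 × 16.8 / ln(3.0/0.00075) = 0.4 × 16.8 / 8.2940
   = 6.7200 / 8.2940 = 0.8102 m/s

u* ≈ 0.810 m/s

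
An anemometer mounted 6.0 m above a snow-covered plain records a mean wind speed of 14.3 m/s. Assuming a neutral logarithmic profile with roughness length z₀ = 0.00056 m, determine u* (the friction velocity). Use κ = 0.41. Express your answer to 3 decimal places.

Log law: V(z) = (u*/κ) · ln(z/z₀) ⇒ u* = κ · V / ln(z/z₀)
u* = 0.41 × 14.3 / ln(6.0/0.00056) = 0.41 × 14.3 / 9.2793
   = 5.8630 / 9.2793 = 0.6318 m/s

u* ≈ 0.632 m/s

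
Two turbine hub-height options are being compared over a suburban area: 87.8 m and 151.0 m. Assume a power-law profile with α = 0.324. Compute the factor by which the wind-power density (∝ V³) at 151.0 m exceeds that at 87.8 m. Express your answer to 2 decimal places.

1.69

Speed ratio: V_B/V_A = (z_B/z_A)^α = (151.0/87.8)^0.324 = (1.7198)^0.324 = 1.19206
Power-density ratio: P_B/P_A = (V_B/V_A)³ = (1.19206)³ = 1.69390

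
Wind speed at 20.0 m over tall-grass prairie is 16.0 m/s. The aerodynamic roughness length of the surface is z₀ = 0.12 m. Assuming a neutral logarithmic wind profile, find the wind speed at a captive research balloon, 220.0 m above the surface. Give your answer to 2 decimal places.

Log law: V(z) ∝ ln(z/z₀), so V₂/V₁ = ln(z₂/z₀) / ln(z₁/z₀).
ln(220.0/0.12) = 7.5139, ln(20.0/0.12) = 5.1160
V₂ = 16.0 × 7.5139/5.1160 = 16.0 × 1.4687 = 23.4993 m/s

23.50 m/s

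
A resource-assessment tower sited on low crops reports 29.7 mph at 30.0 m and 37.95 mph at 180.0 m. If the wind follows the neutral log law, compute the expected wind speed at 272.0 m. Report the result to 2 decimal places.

39.85 mph

Log law: V ∝ ln(z/z₀). From the pair, with r = V₁/V₂ = 0.78261,
ln z₀ = (ln z₁ − r·ln z₂)/(1 − r) = (3.4012 − 0.78261×5.1930)/0.21739 = -3.0491 → z₀ = 0.04740 m
V₃ = V₁ · ln(z₃/z₀)/ln(z₁/z₀) = 29.7 × 8.6549/6.4503 = 39.8509 mph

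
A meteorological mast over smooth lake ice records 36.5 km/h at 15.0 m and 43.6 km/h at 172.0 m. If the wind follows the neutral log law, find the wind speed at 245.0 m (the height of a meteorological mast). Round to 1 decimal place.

Log law: V ∝ ln(z/z₀). From the pair, with r = V₁/V₂ = 0.83716,
ln z₀ = (ln z₁ − r·ln z₂)/(1 − r) = (2.7081 − 0.83716×5.1475)/0.16284 = -9.8328 → z₀ = 0.00005366 m
V₃ = V₁ · ln(z₃/z₀)/ln(z₁/z₀) = 36.5 × 15.3340/12.5408 = 44.6296 km/h

44.6 km/h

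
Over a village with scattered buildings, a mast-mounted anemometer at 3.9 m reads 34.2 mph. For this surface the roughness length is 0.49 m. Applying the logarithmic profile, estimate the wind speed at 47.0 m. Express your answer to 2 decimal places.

Log law: V(z) ∝ ln(z/z₀), so V₂/V₁ = ln(z₂/z₀) / ln(z₁/z₀).
ln(47.0/0.49) = 4.5635, ln(3.9/0.49) = 2.0743
V₂ = 34.2 × 4.5635/2.0743 = 34.2 × 2.2000 = 75.2397 mph

75.24 mph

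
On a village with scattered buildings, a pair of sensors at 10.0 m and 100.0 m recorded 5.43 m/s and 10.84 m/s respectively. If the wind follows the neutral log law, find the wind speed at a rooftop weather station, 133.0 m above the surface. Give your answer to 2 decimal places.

Log law: V ∝ ln(z/z₀). From the pair, with r = V₁/V₂ = 0.50092,
ln z₀ = (ln z₁ − r·ln z₂)/(1 − r) = (2.3026 − 0.50092×4.6052)/0.49908 = -0.0085 → z₀ = 0.9915 m
V₃ = V₁ · ln(z₃/z₀)/ln(z₁/z₀) = 5.43 × 4.8989/2.3111 = 11.5100 m/s

11.51 m/s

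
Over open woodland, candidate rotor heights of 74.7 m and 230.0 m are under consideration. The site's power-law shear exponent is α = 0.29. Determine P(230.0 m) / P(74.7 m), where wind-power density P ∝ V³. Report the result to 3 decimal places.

Speed ratio: V_B/V_A = (z_B/z_A)^α = (230.0/74.7)^0.29 = (3.0790)^0.29 = 1.38560
Power-density ratio: P_B/P_A = (V_B/V_A)³ = (1.38560)³ = 2.66020

2.660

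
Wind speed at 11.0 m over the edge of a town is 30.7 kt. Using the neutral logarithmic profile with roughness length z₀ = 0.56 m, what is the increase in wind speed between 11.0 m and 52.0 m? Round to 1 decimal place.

Log law: V₂ = V₁ · ln(z₂/z₀)/ln(z₁/z₀) = 30.7 × 4.5311/2.9777 = 46.7149 kt
ΔV = 46.7149 − 30.7 = 16.0149 kt

16.0 kt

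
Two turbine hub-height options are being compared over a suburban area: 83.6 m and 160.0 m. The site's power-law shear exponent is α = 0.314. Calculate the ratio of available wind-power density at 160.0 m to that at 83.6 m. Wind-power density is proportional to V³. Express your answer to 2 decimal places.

1.84

Speed ratio: V_B/V_A = (z_B/z_A)^α = (160.0/83.6)^0.314 = (1.9139)^0.314 = 1.22609
Power-density ratio: P_B/P_A = (V_B/V_A)³ = (1.22609)³ = 1.84316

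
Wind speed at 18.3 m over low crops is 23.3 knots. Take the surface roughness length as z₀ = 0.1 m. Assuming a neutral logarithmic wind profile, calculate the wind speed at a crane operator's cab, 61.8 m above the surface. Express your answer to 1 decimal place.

28.7 knots

Log law: V(z) ∝ ln(z/z₀), so V₂/V₁ = ln(z₂/z₀) / ln(z₁/z₀).
ln(61.8/0.1) = 6.4265, ln(18.3/0.1) = 5.2095
V₂ = 23.3 × 6.4265/5.2095 = 23.3 × 1.2336 = 28.7432 knots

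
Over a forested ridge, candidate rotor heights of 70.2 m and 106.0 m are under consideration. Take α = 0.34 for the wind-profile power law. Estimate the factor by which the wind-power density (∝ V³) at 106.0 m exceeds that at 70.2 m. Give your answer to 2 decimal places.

Speed ratio: V_B/V_A = (z_B/z_A)^α = (106.0/70.2)^0.34 = (1.5100)^0.34 = 1.15040
Power-density ratio: P_B/P_A = (V_B/V_A)³ = (1.15040)³ = 1.52247

1.52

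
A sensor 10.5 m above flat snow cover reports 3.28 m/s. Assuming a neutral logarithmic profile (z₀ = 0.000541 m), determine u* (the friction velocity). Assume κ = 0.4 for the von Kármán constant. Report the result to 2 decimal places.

Log law: V(z) = (u*/κ) · ln(z/z₀) ⇒ u* = κ · V / ln(z/z₀)
u* = 0.4 × 3.28 / ln(10.5/0.000541) = 0.4 × 3.28 / 9.8735
   = 1.3120 / 9.8735 = 0.1329 m/s

u* ≈ 0.13 m/s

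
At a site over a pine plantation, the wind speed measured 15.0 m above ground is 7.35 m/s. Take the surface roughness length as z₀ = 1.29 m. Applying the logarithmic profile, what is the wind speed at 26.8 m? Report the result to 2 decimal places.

Log law: V(z) ∝ ln(z/z₀), so V₂/V₁ = ln(z₂/z₀) / ln(z₁/z₀).
ln(26.8/1.29) = 3.0338, ln(15.0/1.29) = 2.4534
V₂ = 7.35 × 3.0338/2.4534 = 7.35 × 1.2365 = 9.0886 m/s

9.09 m/s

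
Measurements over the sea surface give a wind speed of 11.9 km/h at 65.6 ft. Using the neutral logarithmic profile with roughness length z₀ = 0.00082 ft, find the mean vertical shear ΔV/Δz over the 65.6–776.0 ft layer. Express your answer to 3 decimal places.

0.004 km/h/ft

Log law: V₂ = V₁ · ln(z₂/z₀)/ln(z₁/z₀) = 11.9 × 13.7604/11.2898 = 14.5041 km/h
ΔV/Δz = (14.5041 − 11.9)/(776.0 − 65.6) = 2.6041/710.4000 = 0.00367 km/h/ft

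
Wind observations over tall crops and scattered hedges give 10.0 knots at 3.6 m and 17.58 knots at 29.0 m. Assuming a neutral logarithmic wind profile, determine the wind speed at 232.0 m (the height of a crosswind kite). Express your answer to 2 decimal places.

Log law: V ∝ ln(z/z₀). From the pair, with r = V₁/V₂ = 0.56883,
ln z₀ = (ln z₁ − r·ln z₂)/(1 − r) = (1.2809 − 0.56883×3.3673)/0.43117 = -1.4715 → z₀ = 0.2296 m
V₃ = V₁ · ln(z₃/z₀)/ln(z₁/z₀) = 10.0 × 6.9183/2.7525 = 25.1349 knots

25.13 knots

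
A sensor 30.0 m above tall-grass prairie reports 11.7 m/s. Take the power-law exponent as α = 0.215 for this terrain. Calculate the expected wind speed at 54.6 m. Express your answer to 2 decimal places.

13.31 m/s

Power-law profile: V₂ = V₁ · (z₂/z₁)^α
V₂ = 11.7 × (54.6/30.0)^0.215 = 11.7 × (1.8200)^0.215
    = 11.7 × 1.1374 = 13.3076 m/s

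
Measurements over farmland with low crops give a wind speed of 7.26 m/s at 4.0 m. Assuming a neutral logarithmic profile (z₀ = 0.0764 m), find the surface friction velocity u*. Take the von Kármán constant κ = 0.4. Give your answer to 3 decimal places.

Log law: V(z) = (u*/κ) · ln(z/z₀) ⇒ u* = κ · V / ln(z/z₀)
u* = 0.4 × 7.26 / ln(4.0/0.0764) = 0.4 × 7.26 / 3.9581
   = 2.9040 / 3.9581 = 0.7337 m/s

u* ≈ 0.734 m/s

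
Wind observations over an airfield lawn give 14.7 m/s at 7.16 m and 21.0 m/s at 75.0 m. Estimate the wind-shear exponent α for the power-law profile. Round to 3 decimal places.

α ≈ 0.152

Power law: V₂/V₁ = (z₂/z₁)^α ⇒ α = ln(V₂/V₁) / ln(z₂/z₁)
α = ln(21.0/14.7) / ln(75.0/7.16) = ln(1.4286) / ln(10.4749)
  = 0.35667 / 2.34898 = 0.15184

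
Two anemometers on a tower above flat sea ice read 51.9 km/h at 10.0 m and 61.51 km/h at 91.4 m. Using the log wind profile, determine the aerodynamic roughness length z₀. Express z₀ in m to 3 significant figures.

z₀ ≈ 0.0000646 m

Log law: V(z) ∝ ln(z/z₀). With r = V₁/V₂ = 51.9/61.51 = 0.84377,
r · ln(z₂/z₀) = ln(z₁/z₀) ⇒ ln z₀ = (ln z₁ − r·ln z₂)/(1 − r)
ln z₀ = (2.30259 − 0.84377×4.51525) / 0.15623 = -9.6472
z₀ = exp(-9.6472) = 0.00006461 m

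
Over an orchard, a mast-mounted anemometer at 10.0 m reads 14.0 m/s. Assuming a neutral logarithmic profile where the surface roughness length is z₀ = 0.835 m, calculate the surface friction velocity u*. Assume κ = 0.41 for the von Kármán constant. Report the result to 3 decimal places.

u* ≈ 2.312 m/s

Log law: V(z) = (u*/κ) · ln(z/z₀) ⇒ u* = κ · V / ln(z/z₀)
u* = 0.41 × 14.0 / ln(10.0/0.835) = 0.41 × 14.0 / 2.4829
   = 5.7400 / 2.4829 = 2.3118 m/s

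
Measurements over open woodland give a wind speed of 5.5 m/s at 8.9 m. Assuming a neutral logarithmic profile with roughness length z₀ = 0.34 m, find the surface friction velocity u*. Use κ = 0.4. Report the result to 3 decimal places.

u* ≈ 0.674 m/s

Log law: V(z) = (u*/κ) · ln(z/z₀) ⇒ u* = κ · V / ln(z/z₀)
u* = 0.4 × 5.5 / ln(8.9/0.34) = 0.4 × 5.5 / 3.2649
   = 2.2000 / 3.2649 = 0.6738 m/s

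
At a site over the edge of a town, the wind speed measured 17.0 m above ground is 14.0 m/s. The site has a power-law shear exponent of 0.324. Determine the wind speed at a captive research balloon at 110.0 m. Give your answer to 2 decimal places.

Power-law profile: V₂ = V₁ · (z₂/z₁)^α
V₂ = 14.0 × (110.0/17.0)^0.324 = 14.0 × (6.4706)^0.324
    = 14.0 × 1.8312 = 25.6374 m/s

25.64 m/s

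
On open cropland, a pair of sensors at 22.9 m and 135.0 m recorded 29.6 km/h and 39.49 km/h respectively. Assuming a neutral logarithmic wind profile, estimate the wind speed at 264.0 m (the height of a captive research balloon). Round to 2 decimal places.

Log law: V ∝ ln(z/z₀). From the pair, with r = V₁/V₂ = 0.74956,
ln z₀ = (ln z₁ − r·ln z₂)/(1 − r) = (3.1311 − 0.74956×4.9053)/0.25044 = -2.1787 → z₀ = 0.1132 m
V₃ = V₁ · ln(z₃/z₀)/ln(z₁/z₀) = 29.6 × 7.7547/5.3099 = 43.2287 km/h

43.23 km/h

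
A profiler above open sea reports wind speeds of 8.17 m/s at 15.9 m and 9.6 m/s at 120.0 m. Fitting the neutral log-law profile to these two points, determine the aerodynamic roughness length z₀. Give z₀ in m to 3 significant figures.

Log law: V(z) ∝ ln(z/z₀). With r = V₁/V₂ = 8.17/9.6 = 0.85104,
r · ln(z₂/z₀) = ln(z₁/z₀) ⇒ ln z₀ = (ln z₁ − r·ln z₂)/(1 − r)
ln z₀ = (2.76632 − 0.85104×4.78749) / 0.14896 = -8.7812
z₀ = exp(-8.7812) = 0.0001536 m

z₀ ≈ 0.000154 m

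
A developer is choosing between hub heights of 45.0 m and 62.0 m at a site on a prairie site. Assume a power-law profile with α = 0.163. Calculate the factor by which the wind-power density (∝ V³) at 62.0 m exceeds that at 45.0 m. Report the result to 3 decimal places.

1.170

Speed ratio: V_B/V_A = (z_B/z_A)^α = (62.0/45.0)^0.163 = (1.3778)^0.163 = 1.05363
Power-density ratio: P_B/P_A = (V_B/V_A)³ = (1.05363)³ = 1.16966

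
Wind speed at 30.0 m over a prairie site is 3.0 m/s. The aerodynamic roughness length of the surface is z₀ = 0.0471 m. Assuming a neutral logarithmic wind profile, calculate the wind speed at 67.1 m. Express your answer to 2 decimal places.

Log law: V(z) ∝ ln(z/z₀), so V₂/V₁ = ln(z₂/z₀) / ln(z₁/z₀).
ln(67.1/0.0471) = 7.2617, ln(30.0/0.0471) = 6.4567
V₂ = 3.0 × 7.2617/6.4567 = 3.0 × 1.1247 = 3.3740 m/s

3.37 m/s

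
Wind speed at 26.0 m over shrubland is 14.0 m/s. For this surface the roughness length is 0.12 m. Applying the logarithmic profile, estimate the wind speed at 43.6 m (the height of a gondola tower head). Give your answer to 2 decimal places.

Log law: V(z) ∝ ln(z/z₀), so V₂/V₁ = ln(z₂/z₀) / ln(z₁/z₀).
ln(43.6/0.12) = 5.8953, ln(26.0/0.12) = 5.3784
V₂ = 14.0 × 5.8953/5.3784 = 14.0 × 1.0961 = 15.3457 m/s

15.35 m/s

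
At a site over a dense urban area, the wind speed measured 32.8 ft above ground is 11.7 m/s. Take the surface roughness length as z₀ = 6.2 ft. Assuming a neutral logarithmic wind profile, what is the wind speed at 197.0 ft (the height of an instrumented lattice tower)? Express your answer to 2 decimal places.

Log law: V(z) ∝ ln(z/z₀), so V₂/V₁ = ln(z₂/z₀) / ln(z₁/z₀).
ln(197.0/6.2) = 3.4587, ln(32.8/6.2) = 1.6659
V₂ = 11.7 × 3.4587/1.6659 = 11.7 × 2.0762 = 24.2912 m/s

24.29 m/s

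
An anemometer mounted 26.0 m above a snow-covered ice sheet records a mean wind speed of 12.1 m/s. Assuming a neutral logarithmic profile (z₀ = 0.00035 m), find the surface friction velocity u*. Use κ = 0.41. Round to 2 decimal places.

u* ≈ 0.44 m/s

Log law: V(z) = (u*/κ) · ln(z/z₀) ⇒ u* = κ · V / ln(z/z₀)
u* = 0.41 × 12.1 / ln(26.0/0.00035) = 0.41 × 12.1 / 11.2157
   = 4.9610 / 11.2157 = 0.4423 m/s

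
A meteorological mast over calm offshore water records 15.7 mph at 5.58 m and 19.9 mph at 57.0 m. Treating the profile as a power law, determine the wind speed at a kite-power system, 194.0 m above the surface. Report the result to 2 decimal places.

First find α: α = ln(V₂/V₁)/ln(z₂/z₁) = ln(19.9/15.7)/ln(57.0/5.58) = 0.23706/2.32386 = 0.1020
Extrapolate from 57.0 m to 194.0 m: V₃ = 19.9 × (194.0/57.0)^0.1020 = 19.9 × 1.1331 = 22.5484 mph

22.55 mph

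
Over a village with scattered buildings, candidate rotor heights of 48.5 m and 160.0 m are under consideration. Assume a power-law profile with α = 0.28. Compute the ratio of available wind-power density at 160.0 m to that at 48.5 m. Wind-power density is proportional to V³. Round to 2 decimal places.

2.73

Speed ratio: V_B/V_A = (z_B/z_A)^α = (160.0/48.5)^0.28 = (3.2990)^0.28 = 1.39684
Power-density ratio: P_B/P_A = (V_B/V_A)³ = (1.39684)³ = 2.72545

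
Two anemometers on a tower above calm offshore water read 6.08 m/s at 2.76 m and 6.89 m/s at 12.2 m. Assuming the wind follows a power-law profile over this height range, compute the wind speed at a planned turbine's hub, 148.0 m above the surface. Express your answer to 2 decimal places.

8.50 m/s

First find α: α = ln(V₂/V₁)/ln(z₂/z₁) = ln(6.89/6.08)/ln(12.2/2.76) = 0.12507/1.48621 = 0.0842
Extrapolate from 12.2 m to 148.0 m: V₃ = 6.89 × (148.0/12.2)^0.0842 = 6.89 × 1.2337 = 8.5002 m/s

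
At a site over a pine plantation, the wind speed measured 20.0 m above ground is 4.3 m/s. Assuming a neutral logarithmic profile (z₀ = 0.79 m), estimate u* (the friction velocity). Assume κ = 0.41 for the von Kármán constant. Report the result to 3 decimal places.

u* ≈ 0.546 m/s

Log law: V(z) = (u*/κ) · ln(z/z₀) ⇒ u* = κ · V / ln(z/z₀)
u* = 0.41 × 4.3 / ln(20.0/0.79) = 0.41 × 4.3 / 3.2315
   = 1.7630 / 3.2315 = 0.5456 m/s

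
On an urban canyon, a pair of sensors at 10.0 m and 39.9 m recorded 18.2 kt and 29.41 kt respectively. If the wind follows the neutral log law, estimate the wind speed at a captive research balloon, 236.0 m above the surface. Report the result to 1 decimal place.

Log law: V ∝ ln(z/z₀). From the pair, with r = V₁/V₂ = 0.61884,
ln z₀ = (ln z₁ − r·ln z₂)/(1 − r) = (2.3026 − 0.61884×3.6864)/0.38116 = 0.0559 → z₀ = 1.058 m
V₃ = V₁ · ln(z₃/z₀)/ln(z₁/z₀) = 18.2 × 5.4079/2.2467 = 43.8090 kt

43.8 kt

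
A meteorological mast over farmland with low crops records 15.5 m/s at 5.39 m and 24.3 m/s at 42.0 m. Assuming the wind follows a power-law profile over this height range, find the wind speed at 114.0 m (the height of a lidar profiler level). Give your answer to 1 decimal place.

First find α: α = ln(V₂/V₁)/ln(z₂/z₁) = ln(24.3/15.5)/ln(42.0/5.39) = 0.44964/2.05312 = 0.2190
Extrapolate from 42.0 m to 114.0 m: V₃ = 24.3 × (114.0/42.0)^0.2190 = 24.3 × 1.2444 = 30.2397 m/s

30.2 m/s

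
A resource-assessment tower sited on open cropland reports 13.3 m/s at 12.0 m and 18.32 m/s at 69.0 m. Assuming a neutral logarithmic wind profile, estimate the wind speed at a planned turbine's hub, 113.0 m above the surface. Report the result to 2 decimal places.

19.74 m/s

Log law: V ∝ ln(z/z₀). From the pair, with r = V₁/V₂ = 0.72598,
ln z₀ = (ln z₁ − r·ln z₂)/(1 − r) = (2.4849 − 0.72598×4.2341)/0.27402 = -2.1494 → z₀ = 0.1166 m
V₃ = V₁ · ln(z₃/z₀)/ln(z₁/z₀) = 13.3 × 6.8768/4.6343 = 19.7357 m/s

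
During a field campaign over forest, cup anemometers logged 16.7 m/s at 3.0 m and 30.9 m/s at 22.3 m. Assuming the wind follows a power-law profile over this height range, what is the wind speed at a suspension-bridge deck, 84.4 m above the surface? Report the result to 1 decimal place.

First find α: α = ln(V₂/V₁)/ln(z₂/z₁) = ln(30.9/16.7)/ln(22.3/3.0) = 0.61535/2.00597 = 0.3068
Extrapolate from 22.3 m to 84.4 m: V₃ = 30.9 × (84.4/22.3)^0.3068 = 30.9 × 1.5042 = 46.4810 m/s

46.5 m/s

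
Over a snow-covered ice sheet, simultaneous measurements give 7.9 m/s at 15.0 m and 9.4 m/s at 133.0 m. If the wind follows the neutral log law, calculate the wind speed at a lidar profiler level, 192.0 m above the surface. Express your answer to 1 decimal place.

Log law: V ∝ ln(z/z₀). From the pair, with r = V₁/V₂ = 0.84043,
ln z₀ = (ln z₁ − r·ln z₂)/(1 − r) = (2.7081 − 0.84043×4.8903)/0.15957 = -8.7854 → z₀ = 0.0001530 m
V₃ = V₁ · ln(z₃/z₀)/ln(z₁/z₀) = 7.9 × 14.0429/11.4934 = 9.6524 m/s

9.7 m/s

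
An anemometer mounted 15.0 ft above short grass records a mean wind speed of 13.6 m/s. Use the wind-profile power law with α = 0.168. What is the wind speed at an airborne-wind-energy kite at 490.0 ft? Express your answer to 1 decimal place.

24.4 m/s

Power-law profile: V₂ = V₁ · (z₂/z₁)^α
V₂ = 13.6 × (490.0/15.0)^0.168 = 13.6 × (32.6667)^0.168
    = 13.6 × 1.7963 = 24.4292 m/s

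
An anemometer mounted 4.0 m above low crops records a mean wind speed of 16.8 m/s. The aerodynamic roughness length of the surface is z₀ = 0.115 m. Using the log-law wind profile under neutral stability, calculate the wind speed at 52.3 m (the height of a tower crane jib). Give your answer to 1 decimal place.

29.0 m/s

Log law: V(z) ∝ ln(z/z₀), so V₂/V₁ = ln(z₂/z₀) / ln(z₁/z₀).
ln(52.3/0.115) = 6.1198, ln(4.0/0.115) = 3.5491
V₂ = 16.8 × 6.1198/3.5491 = 16.8 × 1.7243 = 28.9686 m/s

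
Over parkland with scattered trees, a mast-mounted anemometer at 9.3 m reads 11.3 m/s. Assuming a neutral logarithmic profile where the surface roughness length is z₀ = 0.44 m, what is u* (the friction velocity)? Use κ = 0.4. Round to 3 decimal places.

u* ≈ 1.481 m/s

Log law: V(z) = (u*/κ) · ln(z/z₀) ⇒ u* = κ · V / ln(z/z₀)
u* = 0.4 × 11.3 / ln(9.3/0.44) = 0.4 × 11.3 / 3.0510
   = 4.5200 / 3.0510 = 1.4815 m/s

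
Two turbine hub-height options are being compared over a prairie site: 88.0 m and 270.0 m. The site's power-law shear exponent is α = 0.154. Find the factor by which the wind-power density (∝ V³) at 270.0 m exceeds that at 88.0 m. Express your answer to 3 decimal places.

Speed ratio: V_B/V_A = (z_B/z_A)^α = (270.0/88.0)^0.154 = (3.0682)^0.154 = 1.18845
Power-density ratio: P_B/P_A = (V_B/V_A)³ = (1.18845)³ = 1.67857

1.679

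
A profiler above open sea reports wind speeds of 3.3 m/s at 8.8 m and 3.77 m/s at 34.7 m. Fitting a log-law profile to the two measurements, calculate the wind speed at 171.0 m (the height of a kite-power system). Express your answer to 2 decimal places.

Log law: V ∝ ln(z/z₀). From the pair, with r = V₁/V₂ = 0.87533,
ln z₀ = (ln z₁ − r·ln z₂)/(1 − r) = (2.1748 − 0.87533×3.5467)/0.12467 = -7.4584 → z₀ = 0.0005766 m
V₃ = V₁ · ln(z₃/z₀)/ln(z₁/z₀) = 3.3 × 12.6000/9.6331 = 4.3164 m/s

4.32 m/s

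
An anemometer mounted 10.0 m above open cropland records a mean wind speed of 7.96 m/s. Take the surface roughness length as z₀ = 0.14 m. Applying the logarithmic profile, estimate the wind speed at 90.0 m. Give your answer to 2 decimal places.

12.06 m/s

Log law: V(z) ∝ ln(z/z₀), so V₂/V₁ = ln(z₂/z₀) / ln(z₁/z₀).
ln(90.0/0.14) = 6.4659, ln(10.0/0.14) = 4.2687
V₂ = 7.96 × 6.4659/4.2687 = 7.96 × 1.5147 = 12.0572 m/s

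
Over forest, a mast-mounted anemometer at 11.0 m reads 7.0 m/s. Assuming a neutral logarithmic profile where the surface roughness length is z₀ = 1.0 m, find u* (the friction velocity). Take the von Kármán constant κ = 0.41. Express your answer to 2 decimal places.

u* ≈ 1.20 m/s

Log law: V(z) = (u*/κ) · ln(z/z₀) ⇒ u* = κ · V / ln(z/z₀)
u* = 0.41 × 7.0 / ln(11.0/1.0) = 0.41 × 7.0 / 2.3979
   = 2.8700 / 2.3979 = 1.1969 m/s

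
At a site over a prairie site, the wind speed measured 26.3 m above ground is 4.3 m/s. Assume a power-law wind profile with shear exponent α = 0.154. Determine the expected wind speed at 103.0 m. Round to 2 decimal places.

Power-law profile: V₂ = V₁ · (z₂/z₁)^α
V₂ = 4.3 × (103.0/26.3)^0.154 = 4.3 × (3.9163)^0.154
    = 4.3 × 1.2340 = 5.3061 m/s

5.31 m/s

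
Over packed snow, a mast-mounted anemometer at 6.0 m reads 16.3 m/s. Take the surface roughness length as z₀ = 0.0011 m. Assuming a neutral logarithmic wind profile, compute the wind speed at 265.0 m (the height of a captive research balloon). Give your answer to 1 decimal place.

23.5 m/s

Log law: V(z) ∝ ln(z/z₀), so V₂/V₁ = ln(z₂/z₀) / ln(z₁/z₀).
ln(265.0/0.0011) = 12.3922, ln(6.0/0.0011) = 8.6042
V₂ = 16.3 × 12.3922/8.6042 = 16.3 × 1.4402 = 23.4760 m/s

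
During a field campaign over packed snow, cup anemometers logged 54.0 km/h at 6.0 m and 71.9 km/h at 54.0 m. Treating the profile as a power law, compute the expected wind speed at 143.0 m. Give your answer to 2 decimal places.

First find α: α = ln(V₂/V₁)/ln(z₂/z₁) = ln(71.9/54.0)/ln(54.0/6.0) = 0.28629/2.19722 = 0.1303
Extrapolate from 54.0 m to 143.0 m: V₃ = 71.9 × (143.0/54.0)^0.1303 = 71.9 × 1.1353 = 81.6276 km/h

81.63 km/h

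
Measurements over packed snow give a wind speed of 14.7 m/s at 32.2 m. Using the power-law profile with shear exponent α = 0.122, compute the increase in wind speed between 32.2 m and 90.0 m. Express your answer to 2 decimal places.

1.96 m/s

Power law: V₂ = V₁ · (z₂/z₁)^α = 14.7 × (2.7950)^0.122 = 16.6639 m/s
ΔV = 16.6639 − 14.7 = 1.9639 m/s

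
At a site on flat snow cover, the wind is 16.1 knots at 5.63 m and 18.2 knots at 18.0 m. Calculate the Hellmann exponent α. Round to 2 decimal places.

α ≈ 0.11

Power law: V₂/V₁ = (z₂/z₁)^α ⇒ α = ln(V₂/V₁) / ln(z₂/z₁)
α = ln(18.2/16.1) / ln(18.0/5.63) = ln(1.1304) / ln(3.1972)
  = 0.12260 / 1.16226 = 0.10549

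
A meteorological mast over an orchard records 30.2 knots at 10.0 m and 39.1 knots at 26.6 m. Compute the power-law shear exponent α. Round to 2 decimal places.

Power law: V₂/V₁ = (z₂/z₁)^α ⇒ α = ln(V₂/V₁) / ln(z₂/z₁)
α = ln(39.1/30.2) / ln(26.6/10.0) = ln(1.2947) / ln(2.6600)
  = 0.25828 / 0.97833 = 0.26400

α ≈ 0.26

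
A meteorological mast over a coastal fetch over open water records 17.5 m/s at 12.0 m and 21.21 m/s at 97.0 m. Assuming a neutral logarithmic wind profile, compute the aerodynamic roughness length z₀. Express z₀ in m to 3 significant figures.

Log law: V(z) ∝ ln(z/z₀). With r = V₁/V₂ = 17.5/21.21 = 0.82508,
r · ln(z₂/z₀) = ln(z₁/z₀) ⇒ ln z₀ = (ln z₁ − r·ln z₂)/(1 − r)
ln z₀ = (2.48491 − 0.82508×4.57471) / 0.17492 = -7.3727
z₀ = exp(-7.3727) = 0.0006282 m

z₀ ≈ 0.000628 m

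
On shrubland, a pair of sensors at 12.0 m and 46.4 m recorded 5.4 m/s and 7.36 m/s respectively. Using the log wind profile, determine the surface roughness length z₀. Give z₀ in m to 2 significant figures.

z₀ ≈ 0.29 m

Log law: V(z) ∝ ln(z/z₀). With r = V₁/V₂ = 5.4/7.36 = 0.73370,
r · ln(z₂/z₀) = ln(z₁/z₀) ⇒ ln z₀ = (ln z₁ − r·ln z₂)/(1 − r)
ln z₀ = (2.48491 − 0.73370×3.83730) / 0.26630 = -1.2411
z₀ = exp(-1.2411) = 0.2891 m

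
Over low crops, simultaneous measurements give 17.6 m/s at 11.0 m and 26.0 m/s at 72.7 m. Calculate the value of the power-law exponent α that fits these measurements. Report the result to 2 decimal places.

Power law: V₂/V₁ = (z₂/z₁)^α ⇒ α = ln(V₂/V₁) / ln(z₂/z₁)
α = ln(26.0/17.6) / ln(72.7/11.0) = ln(1.4773) / ln(6.6091)
  = 0.39020 / 1.88845 = 0.20662

α ≈ 0.21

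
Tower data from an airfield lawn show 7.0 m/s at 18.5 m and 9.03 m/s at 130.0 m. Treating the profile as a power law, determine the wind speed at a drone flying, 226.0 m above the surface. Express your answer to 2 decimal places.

First find α: α = ln(V₂/V₁)/ln(z₂/z₁) = ln(9.03/7.0)/ln(130.0/18.5) = 0.25464/1.94976 = 0.1306
Extrapolate from 130.0 m to 226.0 m: V₃ = 9.03 × (226.0/130.0)^0.1306 = 9.03 × 1.0749 = 9.7063 m/s

9.71 m/s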